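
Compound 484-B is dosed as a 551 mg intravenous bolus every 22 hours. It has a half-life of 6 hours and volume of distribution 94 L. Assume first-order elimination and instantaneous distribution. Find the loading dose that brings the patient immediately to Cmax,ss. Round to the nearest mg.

598 mg

f = (1/2)^(22/6) ≈ 0.078745; accumulation ratio R = 1/(1−f) ≈ 1.08548.
Loading dose to hit Cmax,ss on first dose: D_load = D_maint·R ≈ 551 × 1.08548 ≈ 598.10 mg.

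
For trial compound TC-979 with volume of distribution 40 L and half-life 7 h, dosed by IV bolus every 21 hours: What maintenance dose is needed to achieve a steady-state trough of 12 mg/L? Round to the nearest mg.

3360 mg

τ/t½ = 21/7 ≈ 3, so f = (1/2)^(21/7) ≈ 0.125000.
Cmin,ss = (D/Vd)·f/(1−f), so D = Cmin,ss·Vd·(1−f)/f.
D = 12 × 40 × (1−f)/f ≈ 12 × 40 × 7.00000 ≈ 3360.00 mg.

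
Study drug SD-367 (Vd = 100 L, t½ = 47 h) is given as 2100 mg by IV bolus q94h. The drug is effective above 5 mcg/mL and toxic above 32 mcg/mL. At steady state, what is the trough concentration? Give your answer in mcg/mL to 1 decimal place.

7.0 mcg/mL

The dosing interval is 2 half-lives, so f = 2^(−2) = 0.25.
At steady state, R = 1/(1 − 0.25) = 4/3.
Single-dose peak C₀ = D/Vd = 2100/100 = 21 mcg/mL.
Steady-state peak Cmax,ss = C₀·R = 21 × 4/3 ≈ 28.000 mcg/mL.
Steady-state trough Cmin,ss = Cmax,ss·f ≈ 28.000 × 0.25 ≈ 7.000 mcg/mL.
Trough 7.0 mcg/mL vs MEC 5 mcg/mL: adequate.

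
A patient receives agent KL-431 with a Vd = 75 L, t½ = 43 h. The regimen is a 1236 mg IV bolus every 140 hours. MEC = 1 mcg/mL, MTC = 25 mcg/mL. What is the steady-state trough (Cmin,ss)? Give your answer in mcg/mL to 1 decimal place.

1.9 mcg/mL

Over one 140-h interval, 140/43 ≈ 3.2558 half-lives elapse, leaving f ≈ 0.1047 of each dose.
Accumulation ratio R = 1/(1 − f) ≈ 1/0.8953 ≈ 1.1169.
Single-dose peak C₀ = D/Vd = 1236/75 ≈ 16.480 mcg/mL.
Steady-state peak Cmax,ss = C₀·R ≈ 16.480 × 1.1169 ≈ 18.407 mcg/mL.
Steady-state trough Cmin,ss = Cmax,ss·f ≈ 18.407 × 0.1047 ≈ 1.927 mcg/mL.
Trough 1.9 mcg/mL vs MEC 1 mcg/mL: adequate.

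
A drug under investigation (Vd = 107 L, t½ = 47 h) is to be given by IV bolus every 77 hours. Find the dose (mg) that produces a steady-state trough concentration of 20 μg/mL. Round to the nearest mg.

4522 mg

τ/t½ = 77/47 ≈ 1.6383, so f = (1/2)^(77/47) ≈ 0.321235.
Cmin,ss = (D/Vd)·f/(1−f), so D = Cmin,ss·Vd·(1−f)/f.
D = 20 × 107 × (1−f)/f ≈ 20 × 107 × 2.11299 ≈ 4521.80 mg.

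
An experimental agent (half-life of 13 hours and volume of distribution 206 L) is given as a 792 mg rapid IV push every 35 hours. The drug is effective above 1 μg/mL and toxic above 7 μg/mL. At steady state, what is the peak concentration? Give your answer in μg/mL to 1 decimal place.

k = ln2/t½ = ln2/13 ≈ 0.053319 h⁻¹; fraction remaining f = e^(−kτ) = e^(−0.053319×35) ≈ 0.1547.
At steady state, accumulation factor R = 1/(1 − e^(−kτ)) ≈ 1.1830.
Single-dose peak C₀ = D/Vd = 792/206 ≈ 3.845 μg/mL.
Steady-state peak Cmax,ss = C₀·R ≈ 3.845 × 1.1830 ≈ 4.549 μg/mL.
Peak 4.5 μg/mL vs MTC 7 μg/mL: below toxic threshold.

4.5 μg/mL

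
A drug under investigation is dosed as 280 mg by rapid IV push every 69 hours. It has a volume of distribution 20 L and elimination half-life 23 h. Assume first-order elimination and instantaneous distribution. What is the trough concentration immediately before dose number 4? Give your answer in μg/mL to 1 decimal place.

f = (1/2)^(τ/t½) = (1/2)^(69/23) ≈ 0.1250.
C₀ = D/Vd = 280/20 ≈ 14.000 μg/mL.
Before the 4th dose, 3 doses have been given. Superposition: Cmin = C₀·(f + f² + … + f^3).
≈ 14.000 × (0.1250 + 0.0156 + 0.0020) ≈ 14.000 × 0.1426 ≈ 1.996 μg/mL.

2.0 μg/mL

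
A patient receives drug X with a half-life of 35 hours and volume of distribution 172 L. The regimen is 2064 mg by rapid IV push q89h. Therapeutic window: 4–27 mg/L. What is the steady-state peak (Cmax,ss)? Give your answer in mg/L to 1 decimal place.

Over one 89-h interval, 89/35 ≈ 2.5429 half-lives elapse, leaving f ≈ 0.1716 of each dose.
At steady state, accumulation factor R = 1/(1 − e^(−kτ)) ≈ 1.2071.
Single-dose peak C₀ = D/Vd = 2064/172 ≈ 12.000 mg/L.
Cmax,ss = C₀/(1 − f) ≈ 12.000/0.8284 ≈ 14.486 mg/L.
Peak 14.5 mg/L vs MTC 27 mg/L: below toxic threshold.

14.5 mg/L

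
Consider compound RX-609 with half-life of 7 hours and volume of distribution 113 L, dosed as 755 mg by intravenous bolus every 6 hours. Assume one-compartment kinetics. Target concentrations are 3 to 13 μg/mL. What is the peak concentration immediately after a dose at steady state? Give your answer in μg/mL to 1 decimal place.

14.9 μg/mL

Over one 6-h interval, 6/7 ≈ 0.85714 half-lives elapse, leaving f ≈ 0.5520 of each dose.
At steady state, accumulation factor R = 1/(1 − e^(−kτ)) ≈ 2.2321.
Each bolus raises the concentration by D/Vd = 755/113 ≈ 6.681 μg/mL.
Steady-state peak Cmax,ss = C₀·R ≈ 6.681 × 2.2321 ≈ 14.913 μg/mL.
Peak 14.9 μg/mL vs MTC 13 μg/mL: exceeds toxic threshold.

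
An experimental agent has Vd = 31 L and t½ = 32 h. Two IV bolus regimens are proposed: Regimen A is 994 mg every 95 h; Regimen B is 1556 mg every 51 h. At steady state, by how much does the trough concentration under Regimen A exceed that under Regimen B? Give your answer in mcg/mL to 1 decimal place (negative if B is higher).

Regimen A: f = (1/2)^(95/32) ≈ 0.1277; Cmin,ss = (994/31)·f/(1−f) ≈ 4.694 mcg/mL.
Regimen B: f = (1/2)^(51/32) ≈ 0.3313; Cmin,ss = (1556/31)·f/(1−f) ≈ 24.868 mcg/mL.
Difference ≈ 4.694 − 24.868 ≈ -20.174 mcg/mL.

-20.2 mcg/mL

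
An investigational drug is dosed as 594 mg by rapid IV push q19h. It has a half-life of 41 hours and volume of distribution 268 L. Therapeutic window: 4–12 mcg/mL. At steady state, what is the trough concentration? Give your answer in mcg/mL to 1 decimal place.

τ/t½ = 19/41 ≈ 0.46341, so fraction remaining f = (1/2)^(19/41) ≈ 0.7253.
Accumulation ratio R = 1/(1 − f) ≈ 1/0.2747 ≈ 3.6403.
Single-dose peak C₀ = D/Vd = 594/268 ≈ 2.216 mcg/mL.
Cmax,ss = C₀/(1 − f) ≈ 2.216/0.2747 ≈ 8.067 mcg/mL.
Steady-state trough Cmin,ss = Cmax,ss·f ≈ 8.067 × 0.7253 ≈ 5.851 mcg/mL.
Trough 5.9 mcg/mL vs MEC 4 mcg/mL: adequate.

5.9 mcg/mL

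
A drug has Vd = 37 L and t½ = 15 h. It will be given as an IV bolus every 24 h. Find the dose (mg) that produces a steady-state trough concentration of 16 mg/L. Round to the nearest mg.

τ/t½ = 24/15 ≈ 1.6, so f = (1/2)^(24/15) ≈ 0.329877.
Cmin,ss = (D/Vd)·f/(1−f), so D = Cmin,ss·Vd·(1−f)/f.
D = 16 × 37 × (1−f)/f ≈ 16 × 37 × 2.03143 ≈ 1202.61 mg.

1203 mg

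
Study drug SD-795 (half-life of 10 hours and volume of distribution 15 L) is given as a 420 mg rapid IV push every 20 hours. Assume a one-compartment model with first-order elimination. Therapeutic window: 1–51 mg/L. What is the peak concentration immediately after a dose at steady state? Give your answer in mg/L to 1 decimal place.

The dosing interval is 2 half-lives, so f = 2^(−2) = 0.25.
At steady state, R = 1/(1 − 0.25) = 4/3.
Single-dose peak C₀ = D/Vd = 420/15 = 28 mg/L.
Steady-state peak Cmax,ss = C₀·R = 28 × 4/3 ≈ 37.333 mg/L.
Peak 37.3 mg/L vs MTC 51 mg/L: below toxic threshold.

37.3 mg/L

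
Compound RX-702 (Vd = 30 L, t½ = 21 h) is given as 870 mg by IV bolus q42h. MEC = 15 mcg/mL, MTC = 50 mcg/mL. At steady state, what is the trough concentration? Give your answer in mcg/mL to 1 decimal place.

The dosing interval is 2 half-lives, so f = 2^(−2) = 0.25.
At steady state, R = 1/(1 − 0.25) = 4/3.
Single-dose peak C₀ = D/Vd = 870/30 = 29 mcg/mL.
Steady-state peak Cmax,ss = C₀·R = 29 × 4/3 ≈ 38.667 mcg/mL.
Steady-state trough Cmin,ss = Cmax,ss·f ≈ 38.667 × 0.25 ≈ 9.667 mcg/mL.
Trough 9.7 mcg/mL vs MEC 15 mcg/mL: subtherapeutic.

9.7 mcg/mL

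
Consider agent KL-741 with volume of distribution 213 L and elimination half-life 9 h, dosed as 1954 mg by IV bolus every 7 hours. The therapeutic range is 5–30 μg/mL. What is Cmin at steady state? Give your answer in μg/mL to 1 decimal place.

Over one 7-h interval, 7/9 ≈ 0.77778 half-lives elapse, leaving f ≈ 0.5833 of each dose.
Accumulation ratio R = 1/(1 − f) ≈ 1/0.4167 ≈ 2.3998.
Each bolus raises the concentration by D/Vd = 1954/213 ≈ 9.174 μg/mL.
Cmax,ss = C₀/(1 − f) ≈ 9.174/0.4167 ≈ 22.016 μg/mL.
Steady-state trough Cmin,ss = Cmax,ss·f ≈ 22.016 × 0.5833 ≈ 12.842 μg/mL.
Trough 12.8 μg/mL vs MEC 5 μg/mL: adequate.

12.8 μg/mL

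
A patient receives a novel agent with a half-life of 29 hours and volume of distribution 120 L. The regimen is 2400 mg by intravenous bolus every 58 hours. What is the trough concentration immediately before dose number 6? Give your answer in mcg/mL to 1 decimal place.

6.7 mcg/mL

f = (1/2)^(τ/t½) = (1/2)^(58/29) ≈ 0.2500.
C₀ = D/Vd = 2400/120 ≈ 20.000 mcg/mL.
Before the 6th dose, 5 doses have been given. Superposition: Cmin = C₀·(f + f² + … + f^5).
≈ 20.000 × (0.2500 + 0.0625 + 0.0156 + 0.0039 + 0.0010) ≈ 20.000 × 0.3330 ≈ 6.660 mcg/mL.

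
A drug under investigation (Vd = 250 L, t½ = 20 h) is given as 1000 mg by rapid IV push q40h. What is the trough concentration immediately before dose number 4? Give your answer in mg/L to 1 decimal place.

f = (1/2)^(τ/t½) = (1/2)^(40/20) ≈ 0.2500.
C₀ = D/Vd = 1000/250 ≈ 4.000 mg/L.
Before the 4th dose, 3 doses have been given. Superposition: Cmin = C₀·(f + f² + … + f^3).
≈ 4.000 × (0.2500 + 0.0625 + 0.0156) ≈ 4.000 × 0.3281 ≈ 1.312 mg/L.

1.3 mg/L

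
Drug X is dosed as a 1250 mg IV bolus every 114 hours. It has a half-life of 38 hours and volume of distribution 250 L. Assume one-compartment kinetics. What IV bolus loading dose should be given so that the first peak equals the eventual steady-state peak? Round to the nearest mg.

1429 mg

f = (1/2)^(114/38) ≈ 0.125000; accumulation ratio R = 1/(1−f) ≈ 1.14286.
Loading dose to hit Cmax,ss on first dose: D_load = D_maint·R ≈ 1250 × 1.14286 ≈ 1428.58 mg.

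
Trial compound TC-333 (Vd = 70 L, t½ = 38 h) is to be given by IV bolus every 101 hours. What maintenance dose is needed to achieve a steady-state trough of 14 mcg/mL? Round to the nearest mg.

5205 mg

τ/t½ = 101/38 ≈ 2.6579, so f = (1/2)^(101/38) ≈ 0.158451.
Cmin,ss = (D/Vd)·f/(1−f), so D = Cmin,ss·Vd·(1−f)/f.
D = 14 × 70 × (1−f)/f ≈ 14 × 70 × 5.31110 ≈ 5204.88 mg.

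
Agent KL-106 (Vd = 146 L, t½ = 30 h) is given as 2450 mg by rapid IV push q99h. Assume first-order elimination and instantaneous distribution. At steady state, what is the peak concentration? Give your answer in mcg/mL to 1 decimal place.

18.7 mcg/mL

k = ln2/t½ = ln2/30 ≈ 0.023105 h⁻¹; fraction remaining f = e^(−kτ) = e^(−0.023105×99) ≈ 0.1015.
At steady state, accumulation factor R = 1/(1 − e^(−kτ)) ≈ 1.1130.
Single-dose peak C₀ = D/Vd = 2450/146 ≈ 16.781 mcg/mL.
Steady-state peak Cmax,ss = C₀·R ≈ 16.781 × 1.1130 ≈ 18.677 mcg/mL.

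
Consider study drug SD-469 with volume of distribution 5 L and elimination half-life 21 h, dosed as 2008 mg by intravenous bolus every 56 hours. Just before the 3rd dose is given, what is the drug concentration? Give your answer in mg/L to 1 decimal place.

f = (1/2)^(τ/t½) = (1/2)^(56/21) ≈ 0.1575.
C₀ = D/Vd = 2008/5 ≈ 401.600 mg/L.
Before the 3rd dose, 2 doses have been given. Superposition: Cmin = C₀·(f + f²).
≈ 401.600 × (0.1575 + 0.0248) ≈ 401.600 × 0.1823 ≈ 73.212 mg/L.

73.2 mg/L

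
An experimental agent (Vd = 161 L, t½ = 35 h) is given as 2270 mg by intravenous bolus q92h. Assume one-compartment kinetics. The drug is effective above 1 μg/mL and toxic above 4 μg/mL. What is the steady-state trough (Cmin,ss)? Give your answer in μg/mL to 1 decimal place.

Over one 92-h interval, 92/35 ≈ 2.6286 half-lives elapse, leaving f ≈ 0.1617 of each dose.
Single-dose peak C₀ = D/Vd = 2270/161 ≈ 14.099 μg/mL.
Steady-state trough Cmin,ss = C₀·f/(1−f) ≈ 14.099 × 0.1617/0.8383 ≈ 2.720 μg/mL.
Trough 2.7 μg/mL vs MEC 1 μg/mL: adequate.

2.7 μg/mL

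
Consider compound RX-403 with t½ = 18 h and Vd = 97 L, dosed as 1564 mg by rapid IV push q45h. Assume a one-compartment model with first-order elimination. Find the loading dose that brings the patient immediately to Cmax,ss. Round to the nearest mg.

f = (1/2)^(45/18) ≈ 0.176777; accumulation ratio R = 1/(1−f) ≈ 1.21474.
Loading dose to hit Cmax,ss on first dose: D_load = D_maint·R ≈ 1564 × 1.21474 ≈ 1899.85 mg.

1900 mg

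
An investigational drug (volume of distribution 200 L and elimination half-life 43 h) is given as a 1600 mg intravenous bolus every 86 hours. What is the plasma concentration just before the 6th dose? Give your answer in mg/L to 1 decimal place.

2.7 mg/L

f = (1/2)^(τ/t½) = (1/2)^(86/43) ≈ 0.2500.
C₀ = D/Vd = 1600/200 ≈ 8.000 mg/L.
Before the 6th dose, 5 doses have been given. Superposition: Cmin = C₀·(f + f² + … + f^5).
≈ 8.000 × (0.2500 + 0.0625 + 0.0156 + 0.0039 + 0.0010) ≈ 8.000 × 0.3330 ≈ 2.664 mg/L.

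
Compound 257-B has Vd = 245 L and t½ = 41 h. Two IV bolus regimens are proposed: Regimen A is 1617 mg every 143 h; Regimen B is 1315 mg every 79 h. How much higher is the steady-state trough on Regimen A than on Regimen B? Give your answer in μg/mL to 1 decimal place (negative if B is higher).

Regimen A: f = (1/2)^(143/41) ≈ 0.0891; Cmin,ss = (1617/245)·f/(1−f) ≈ 0.646 μg/mL.
Regimen B: f = (1/2)^(79/41) ≈ 0.2630; Cmin,ss = (1315/245)·f/(1−f) ≈ 1.915 μg/mL.
Difference ≈ 0.646 − 1.915 ≈ -1.269 μg/mL.

-1.3 μg/mL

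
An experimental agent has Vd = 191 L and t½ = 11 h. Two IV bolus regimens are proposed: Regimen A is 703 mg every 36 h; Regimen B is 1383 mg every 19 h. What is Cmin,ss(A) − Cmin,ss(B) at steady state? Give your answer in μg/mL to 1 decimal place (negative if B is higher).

Regimen A: f = (1/2)^(36/11) ≈ 0.1035; Cmin,ss = (703/191)·f/(1−f) ≈ 0.425 μg/mL.
Regimen B: f = (1/2)^(19/11) ≈ 0.3020; Cmin,ss = (1383/191)·f/(1−f) ≈ 3.133 μg/mL.
Difference ≈ 0.425 − 3.133 ≈ -2.708 μg/mL.

-2.7 μg/mL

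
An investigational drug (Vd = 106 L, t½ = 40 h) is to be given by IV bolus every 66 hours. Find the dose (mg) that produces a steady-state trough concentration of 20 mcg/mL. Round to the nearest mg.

4533 mg

τ/t½ = 66/40 ≈ 1.65, so f = (1/2)^(66/40) ≈ 0.318640.
Cmin,ss = (D/Vd)·f/(1−f), so D = Cmin,ss·Vd·(1−f)/f.
D = 20 × 106 × (1−f)/f ≈ 20 × 106 × 2.13834 ≈ 4533.28 mg.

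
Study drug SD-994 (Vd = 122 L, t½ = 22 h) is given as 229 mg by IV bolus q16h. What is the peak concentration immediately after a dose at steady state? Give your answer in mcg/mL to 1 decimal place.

4.7 mcg/mL

τ/t½ = 16/22 ≈ 0.72727, so fraction remaining f = (1/2)^(16/22) ≈ 0.6040.
At steady state, accumulation factor R = 1/(1 − e^(−kτ)) ≈ 2.5253.
Each bolus raises the concentration by D/Vd = 229/122 ≈ 1.877 mcg/mL.
Steady-state peak Cmax,ss = C₀·R ≈ 1.877 × 2.5253 ≈ 4.740 mcg/mL.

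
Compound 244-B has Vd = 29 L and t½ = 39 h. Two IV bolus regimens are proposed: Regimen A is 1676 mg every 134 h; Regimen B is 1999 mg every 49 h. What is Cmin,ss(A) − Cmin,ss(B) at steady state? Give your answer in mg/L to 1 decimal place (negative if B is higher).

-43.7 mg/L

Regimen A: f = (1/2)^(134/39) ≈ 0.0924; Cmin,ss = (1676/29)·f/(1−f) ≈ 5.884 mg/L.
Regimen B: f = (1/2)^(49/39) ≈ 0.4186; Cmin,ss = (1999/29)·f/(1−f) ≈ 49.629 mg/L.
Difference ≈ 5.884 − 49.629 ≈ -43.745 mg/L.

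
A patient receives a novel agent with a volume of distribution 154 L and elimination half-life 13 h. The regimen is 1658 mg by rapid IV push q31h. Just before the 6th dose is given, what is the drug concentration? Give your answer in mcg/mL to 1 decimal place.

2.5 mcg/mL

f = (1/2)^(τ/t½) = (1/2)^(31/13) ≈ 0.1915.
C₀ = D/Vd = 1658/154 ≈ 10.766 mcg/mL.
Before the 6th dose, 5 doses have been given. Superposition: Cmin = C₀·(f + f² + … + f^5).
≈ 10.766 × (0.1915 + 0.0367 + 0.0070 + 0.0013 + 0.0003) ≈ 10.766 × 0.2368 ≈ 2.549 mcg/mL.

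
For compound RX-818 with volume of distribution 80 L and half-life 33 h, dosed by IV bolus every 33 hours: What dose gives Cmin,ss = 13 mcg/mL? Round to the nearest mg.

1040 mg

τ/t½ = 33/33 ≈ 1, so f = (1/2)^(33/33) ≈ 0.500000.
Cmin,ss = (D/Vd)·f/(1−f), so D = Cmin,ss·Vd·(1−f)/f.
D = 13 × 80 × (1−f)/f ≈ 13 × 80 × 1.00000 ≈ 1040.00 mg.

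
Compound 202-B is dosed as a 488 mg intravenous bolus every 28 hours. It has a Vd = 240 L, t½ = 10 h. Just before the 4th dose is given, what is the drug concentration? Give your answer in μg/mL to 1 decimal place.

0.3 μg/mL

f = (1/2)^(τ/t½) = (1/2)^(28/10) ≈ 0.1436.
C₀ = D/Vd = 488/240 ≈ 2.033 μg/mL.
Before the 4th dose, 3 doses have been given. Superposition: Cmin = C₀·(f + f² + … + f^3).
≈ 2.033 × (0.1436 + 0.0206 + 0.0030) ≈ 2.033 × 0.1672 ≈ 0.340 μg/mL.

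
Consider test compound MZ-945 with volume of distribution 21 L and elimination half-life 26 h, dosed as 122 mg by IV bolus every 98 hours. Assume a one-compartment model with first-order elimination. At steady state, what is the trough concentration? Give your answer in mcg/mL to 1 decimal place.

Over one 98-h interval, 98/26 ≈ 3.7692 half-lives elapse, leaving f ≈ 0.0733 of each dose.
At steady state, accumulation factor R = 1/(1 − e^(−kτ)) ≈ 1.0791.
Each bolus raises the concentration by D/Vd = 122/21 ≈ 5.810 mcg/mL.
Steady-state peak Cmax,ss = C₀·R ≈ 5.810 × 1.0791 ≈ 6.270 mcg/mL.
One interval later, Cmin,ss = Cmax,ss·e^(−kτ) ≈ 6.270 × 0.0733 ≈ 0.460 mcg/mL.

0.5 mcg/mL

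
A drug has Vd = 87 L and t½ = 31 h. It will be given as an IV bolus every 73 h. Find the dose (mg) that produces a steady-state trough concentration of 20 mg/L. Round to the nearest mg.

τ/t½ = 73/31 ≈ 2.3548, so f = (1/2)^(73/31) ≈ 0.195489.
Cmin,ss = (D/Vd)·f/(1−f), so D = Cmin,ss·Vd·(1−f)/f.
D = 20 × 87 × (1−f)/f ≈ 20 × 87 × 4.11538 ≈ 7160.76 mg.

7161 mg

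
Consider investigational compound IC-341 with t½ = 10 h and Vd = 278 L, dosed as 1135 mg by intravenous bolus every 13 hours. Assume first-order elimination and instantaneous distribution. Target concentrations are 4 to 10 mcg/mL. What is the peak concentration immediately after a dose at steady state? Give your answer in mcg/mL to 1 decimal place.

τ/t½ = 13/10 ≈ 1.3, so fraction remaining f = (1/2)^(13/10) ≈ 0.4061.
Accumulation ratio R = 1/(1 − f) ≈ 1/0.5939 ≈ 1.6838.
Each bolus raises the concentration by D/Vd = 1135/278 ≈ 4.083 mcg/mL.
Cmax,ss = C₀/(1 − f) ≈ 4.083/0.5939 ≈ 6.875 mcg/mL.
Peak 6.9 mcg/mL vs MTC 10 mcg/mL: below toxic threshold.

6.9 mcg/mL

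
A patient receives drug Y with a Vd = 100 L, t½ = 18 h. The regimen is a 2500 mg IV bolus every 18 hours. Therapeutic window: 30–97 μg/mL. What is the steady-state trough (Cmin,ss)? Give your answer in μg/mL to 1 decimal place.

25.0 μg/mL

τ = 18 h = 1 half-life, so f = (1/2)^1 = 0.5.
Accumulation ratio R = 1/(1 − f) = 1/0.5 = 2/1.
Single-dose peak C₀ = D/Vd = 2500/100 = 25 μg/mL.
Steady-state peak Cmax,ss = C₀·R = 25 × 2/1 ≈ 50.000 μg/mL.
Steady-state trough Cmin,ss = Cmax,ss·f ≈ 50.000 × 0.5 ≈ 25.000 μg/mL.
Trough 25.0 μg/mL vs MEC 30 μg/mL: subtherapeutic.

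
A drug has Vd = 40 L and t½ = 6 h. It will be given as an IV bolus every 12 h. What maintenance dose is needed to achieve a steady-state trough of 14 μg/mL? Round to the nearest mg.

1680 mg

τ/t½ = 12/6 ≈ 2, so f = (1/2)^(12/6) ≈ 0.250000.
Cmin,ss = (D/Vd)·f/(1−f), so D = Cmin,ss·Vd·(1−f)/f.
D = 14 × 40 × (1−f)/f ≈ 14 × 40 × 3.00000 ≈ 1680.00 mg.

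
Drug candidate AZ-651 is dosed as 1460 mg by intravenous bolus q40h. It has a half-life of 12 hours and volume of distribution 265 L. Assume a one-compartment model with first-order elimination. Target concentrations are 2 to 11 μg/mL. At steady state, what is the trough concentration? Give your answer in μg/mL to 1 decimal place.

Over one 40-h interval, 40/12 ≈ 3.3333 half-lives elapse, leaving f ≈ 0.0992 of each dose.
At steady state, accumulation factor R = 1/(1 − e^(−kτ)) ≈ 1.1101.
Each bolus raises the concentration by D/Vd = 1460/265 ≈ 5.509 μg/mL.
Steady-state peak Cmax,ss = C₀·R ≈ 5.509 × 1.1101 ≈ 6.116 μg/mL.
One interval later, Cmin,ss = Cmax,ss·e^(−kτ) ≈ 6.116 × 0.0992 ≈ 0.607 μg/mL.
Trough 0.6 μg/mL vs MEC 2 μg/mL: subtherapeutic.

0.6 μg/mL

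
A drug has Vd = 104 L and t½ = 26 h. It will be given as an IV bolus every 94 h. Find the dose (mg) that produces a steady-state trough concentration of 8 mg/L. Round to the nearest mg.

τ/t½ = 94/26 ≈ 3.6154, so f = (1/2)^(94/26) ≈ 0.081594.
Cmin,ss = (D/Vd)·f/(1−f), so D = Cmin,ss·Vd·(1−f)/f.
D = 8 × 104 × (1−f)/f ≈ 8 × 104 × 11.25580 ≈ 9364.83 mg.

9365 mg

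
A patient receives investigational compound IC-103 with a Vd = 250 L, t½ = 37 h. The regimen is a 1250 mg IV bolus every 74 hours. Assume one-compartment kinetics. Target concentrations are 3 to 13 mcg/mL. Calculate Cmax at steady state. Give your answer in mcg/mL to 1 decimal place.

6.7 mcg/mL

τ = 74 h = 2 half-lives, so f = (1/2)^2 = 0.25.
At steady state, R = 1/(1 − 0.25) = 4/3.
Single-dose peak C₀ = D/Vd = 1250/250 = 5 mcg/mL.
Steady-state peak Cmax,ss = C₀·R = 5 × 4/3 ≈ 6.667 mcg/mL.
Peak 6.7 mcg/mL vs MTC 13 mcg/mL: below toxic threshold.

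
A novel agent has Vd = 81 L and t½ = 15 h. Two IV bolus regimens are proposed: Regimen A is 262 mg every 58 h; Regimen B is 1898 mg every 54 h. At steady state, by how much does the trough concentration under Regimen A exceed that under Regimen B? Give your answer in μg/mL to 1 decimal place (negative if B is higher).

-1.9 μg/mL

Regimen A: f = (1/2)^(58/15) ≈ 0.0686; Cmin,ss = (262/81)·f/(1−f) ≈ 0.238 μg/mL.
Regimen B: f = (1/2)^(54/15) ≈ 0.0825; Cmin,ss = (1898/81)·f/(1−f) ≈ 2.107 μg/mL.
Difference ≈ 0.238 − 2.107 ≈ -1.869 μg/mL.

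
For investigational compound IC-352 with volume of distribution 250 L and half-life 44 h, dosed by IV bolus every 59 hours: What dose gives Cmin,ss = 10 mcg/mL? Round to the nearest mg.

3833 mg

τ/t½ = 59/44 ≈ 1.3409, so f = (1/2)^(59/44) ≈ 0.394772.
Cmin,ss = (D/Vd)·f/(1−f), so D = Cmin,ss·Vd·(1−f)/f.
D = 10 × 250 × (1−f)/f ≈ 10 × 250 × 1.53311 ≈ 3832.78 mg.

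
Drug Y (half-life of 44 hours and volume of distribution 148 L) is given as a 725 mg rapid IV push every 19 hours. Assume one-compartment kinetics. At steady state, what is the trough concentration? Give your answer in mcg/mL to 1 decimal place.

14.0 mcg/mL

τ/t½ = 19/44 ≈ 0.43182, so fraction remaining f = (1/2)^(19/44) ≈ 0.7413.
Accumulation ratio R = 1/(1 − f) ≈ 1/0.2587 ≈ 3.8655.
Each bolus raises the concentration by D/Vd = 725/148 ≈ 4.899 mcg/mL.
Steady-state peak Cmax,ss = C₀·R ≈ 4.899 × 3.8655 ≈ 18.937 mcg/mL.
One interval later, Cmin,ss = Cmax,ss·e^(−kτ) ≈ 18.937 × 0.7413 ≈ 14.038 mcg/mL.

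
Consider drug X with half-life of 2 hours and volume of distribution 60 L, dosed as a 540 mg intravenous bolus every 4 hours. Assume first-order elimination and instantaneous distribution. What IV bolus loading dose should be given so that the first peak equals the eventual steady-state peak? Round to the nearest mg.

720 mg

f = (1/2)^(4/2) ≈ 0.250000; accumulation ratio R = 1/(1−f) ≈ 1.33333.
Loading dose to hit Cmax,ss on first dose: D_load = D_maint·R ≈ 540 × 1.33333 ≈ 720.00 mg.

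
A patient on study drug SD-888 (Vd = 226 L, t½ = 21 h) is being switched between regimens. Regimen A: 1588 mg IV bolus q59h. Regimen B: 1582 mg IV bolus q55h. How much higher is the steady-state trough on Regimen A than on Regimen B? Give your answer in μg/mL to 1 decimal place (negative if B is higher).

-0.2 μg/mL

Regimen A: f = (1/2)^(59/21) ≈ 0.1426; Cmin,ss = (1588/226)·f/(1−f) ≈ 1.169 μg/mL.
Regimen B: f = (1/2)^(55/21) ≈ 0.1628; Cmin,ss = (1582/226)·f/(1−f) ≈ 1.361 μg/mL.
Difference ≈ 1.169 − 1.361 ≈ -0.192 μg/mL.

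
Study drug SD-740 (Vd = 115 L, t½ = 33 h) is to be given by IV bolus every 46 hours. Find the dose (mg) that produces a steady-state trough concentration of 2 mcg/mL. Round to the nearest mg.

374 mg

τ/t½ = 46/33 ≈ 1.3939, so f = (1/2)^(46/33) ≈ 0.380524.
Cmin,ss = (D/Vd)·f/(1−f), so D = Cmin,ss·Vd·(1−f)/f.
D = 2 × 115 × (1−f)/f ≈ 2 × 115 × 1.62796 ≈ 374.43 mg.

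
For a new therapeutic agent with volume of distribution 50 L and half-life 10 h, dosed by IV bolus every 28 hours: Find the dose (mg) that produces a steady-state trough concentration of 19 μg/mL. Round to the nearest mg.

τ/t½ = 28/10 ≈ 2.8, so f = (1/2)^(28/10) ≈ 0.143587.
Cmin,ss = (D/Vd)·f/(1−f), so D = Cmin,ss·Vd·(1−f)/f.
D = 19 × 50 × (1−f)/f ≈ 19 × 50 × 5.96442 ≈ 5666.20 mg.

5666 mg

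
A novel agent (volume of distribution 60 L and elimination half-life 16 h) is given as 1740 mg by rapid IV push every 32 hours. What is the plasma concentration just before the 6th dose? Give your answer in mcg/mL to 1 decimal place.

9.7 mcg/mL

f = (1/2)^(τ/t½) = (1/2)^(32/16) ≈ 0.2500.
C₀ = D/Vd = 1740/60 ≈ 29.000 mcg/mL.
Before the 6th dose, 5 doses have been given. Superposition: Cmin = C₀·(f + f² + … + f^5).
≈ 29.000 × (0.2500 + 0.0625 + 0.0156 + 0.0039 + 0.0010) ≈ 29.000 × 0.3330 ≈ 9.657 mcg/mL.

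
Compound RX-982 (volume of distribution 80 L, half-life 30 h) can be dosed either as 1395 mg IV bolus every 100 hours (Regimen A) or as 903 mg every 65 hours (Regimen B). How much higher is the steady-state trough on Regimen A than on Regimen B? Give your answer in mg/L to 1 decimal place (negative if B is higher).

-1.3 mg/L

Regimen A: f = (1/2)^(100/30) ≈ 0.0992; Cmin,ss = (1395/80)·f/(1−f) ≈ 1.920 mg/L.
Regimen B: f = (1/2)^(65/30) ≈ 0.2227; Cmin,ss = (903/80)·f/(1−f) ≈ 3.234 mg/L.
Difference ≈ 1.920 − 3.234 ≈ -1.314 mg/L.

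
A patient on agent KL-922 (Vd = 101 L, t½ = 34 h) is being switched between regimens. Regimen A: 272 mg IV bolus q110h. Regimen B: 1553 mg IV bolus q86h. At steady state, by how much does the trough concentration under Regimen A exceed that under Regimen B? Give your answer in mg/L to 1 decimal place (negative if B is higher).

Regimen A: f = (1/2)^(110/34) ≈ 0.1062; Cmin,ss = (272/101)·f/(1−f) ≈ 0.320 mg/L.
Regimen B: f = (1/2)^(86/34) ≈ 0.1732; Cmin,ss = (1553/101)·f/(1−f) ≈ 3.221 mg/L.
Difference ≈ 0.320 − 3.221 ≈ -2.901 mg/L.

-2.9 mg/L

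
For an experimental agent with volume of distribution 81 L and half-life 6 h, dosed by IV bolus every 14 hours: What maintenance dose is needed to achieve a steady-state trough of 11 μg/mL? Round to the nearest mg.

3599 mg

τ/t½ = 14/6 ≈ 2.3333, so f = (1/2)^(14/6) ≈ 0.198425.
Cmin,ss = (D/Vd)·f/(1−f), so D = Cmin,ss·Vd·(1−f)/f.
D = 11 × 81 × (1−f)/f ≈ 11 × 81 × 4.03969 ≈ 3599.36 mg.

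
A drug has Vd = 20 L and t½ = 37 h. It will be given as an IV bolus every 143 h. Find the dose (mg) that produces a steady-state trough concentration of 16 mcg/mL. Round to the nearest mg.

4342 mg

τ/t½ = 143/37 ≈ 3.8649, so f = (1/2)^(143/37) ≈ 0.068637.
Cmin,ss = (D/Vd)·f/(1−f), so D = Cmin,ss·Vd·(1−f)/f.
D = 16 × 20 × (1−f)/f ≈ 16 × 20 × 13.56940 ≈ 4342.21 mg.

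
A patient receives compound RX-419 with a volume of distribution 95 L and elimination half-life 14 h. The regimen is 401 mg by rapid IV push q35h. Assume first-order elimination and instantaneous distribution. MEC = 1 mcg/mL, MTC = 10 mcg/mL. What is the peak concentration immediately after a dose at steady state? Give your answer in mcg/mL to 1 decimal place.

k = ln2/t½ = ln2/14 ≈ 0.049511 h⁻¹; fraction remaining f = e^(−kτ) = e^(−0.049511×35) ≈ 0.1768.
Accumulation ratio R = 1/(1 − f) ≈ 1/0.8232 ≈ 1.2148.
Each bolus raises the concentration by D/Vd = 401/95 ≈ 4.221 mcg/mL.
Steady-state peak Cmax,ss = C₀·R ≈ 4.221 × 1.2148 ≈ 5.128 mcg/mL.
Peak 5.1 mcg/mL vs MTC 10 mcg/mL: below toxic threshold.

5.1 mcg/mL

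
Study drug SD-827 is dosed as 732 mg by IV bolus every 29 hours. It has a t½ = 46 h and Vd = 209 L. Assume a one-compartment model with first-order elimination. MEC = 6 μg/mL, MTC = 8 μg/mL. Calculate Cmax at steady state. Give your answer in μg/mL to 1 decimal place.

9.9 μg/mL

τ/t½ = 29/46 ≈ 0.63043, so fraction remaining f = (1/2)^(29/46) ≈ 0.6460.
At steady state, accumulation factor R = 1/(1 − e^(−kτ)) ≈ 2.8249.
Single-dose peak C₀ = D/Vd = 732/209 ≈ 3.502 μg/mL.
Cmax,ss = C₀/(1 − f) ≈ 3.502/0.3540 ≈ 9.893 μg/mL.
Peak 9.9 μg/mL vs MTC 8 μg/mL: exceeds toxic threshold.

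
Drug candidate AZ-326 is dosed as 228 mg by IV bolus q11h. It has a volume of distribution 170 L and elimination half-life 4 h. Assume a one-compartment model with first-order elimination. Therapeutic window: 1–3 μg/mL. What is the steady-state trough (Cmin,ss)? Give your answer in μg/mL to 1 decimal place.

k = ln2/t½ = ln2/4 ≈ 0.173287 h⁻¹; fraction remaining f = e^(−kτ) = e^(−0.173287×11) ≈ 0.1487.
At steady state, accumulation factor R = 1/(1 − e^(−kτ)) ≈ 1.1747.
Each bolus raises the concentration by D/Vd = 228/170 ≈ 1.341 μg/mL.
Cmax,ss = C₀/(1 − f) ≈ 1.341/0.8513 ≈ 1.575 μg/mL.
Steady-state trough Cmin,ss = Cmax,ss·f ≈ 1.575 × 0.1487 ≈ 0.234 μg/mL.
Trough 0.2 μg/mL vs MEC 1 μg/mL: subtherapeutic.

0.2 μg/mL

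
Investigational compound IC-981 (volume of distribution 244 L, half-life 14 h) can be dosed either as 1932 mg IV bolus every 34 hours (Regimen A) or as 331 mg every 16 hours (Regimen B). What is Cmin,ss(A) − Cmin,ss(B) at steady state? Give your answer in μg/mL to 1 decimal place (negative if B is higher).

0.7 μg/mL

Regimen A: f = (1/2)^(34/14) ≈ 0.1857; Cmin,ss = (1932/244)·f/(1−f) ≈ 1.806 μg/mL.
Regimen B: f = (1/2)^(16/14) ≈ 0.4529; Cmin,ss = (331/244)·f/(1−f) ≈ 1.123 μg/mL.
Difference ≈ 1.806 − 1.123 ≈ 0.683 μg/mL.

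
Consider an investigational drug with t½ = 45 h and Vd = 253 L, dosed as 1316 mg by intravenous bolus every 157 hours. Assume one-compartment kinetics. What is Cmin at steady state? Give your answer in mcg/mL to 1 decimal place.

0.5 mcg/mL

Over one 157-h interval, 157/45 ≈ 3.4889 half-lives elapse, leaving f ≈ 0.0891 of each dose.
Each bolus raises the concentration by D/Vd = 1316/253 ≈ 5.202 mcg/mL.
Steady-state trough Cmin,ss = C₀·f/(1−f) ≈ 5.202 × 0.0891/0.9109 ≈ 0.509 mcg/mL.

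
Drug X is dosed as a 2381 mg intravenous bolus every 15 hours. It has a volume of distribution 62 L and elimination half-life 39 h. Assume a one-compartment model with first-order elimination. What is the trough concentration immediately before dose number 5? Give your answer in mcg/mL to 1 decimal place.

82.4 mcg/mL

f = (1/2)^(τ/t½) = (1/2)^(15/39) ≈ 0.7660.
C₀ = D/Vd = 2381/62 ≈ 38.403 mcg/mL.
Before the 5th dose, 4 doses have been given. Superposition: Cmin = C₀·(f + f² + … + f^4).
≈ 38.403 × (0.7660 + 0.5868 + 0.4495 + 0.3443) ≈ 38.403 × 2.1466 ≈ 82.436 mcg/mL.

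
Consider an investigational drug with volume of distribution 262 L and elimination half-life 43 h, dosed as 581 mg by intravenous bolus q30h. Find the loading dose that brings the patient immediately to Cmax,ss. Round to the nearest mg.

f = (1/2)^(30/43) ≈ 0.616565; accumulation ratio R = 1/(1−f) ≈ 2.60800.
Loading dose to hit Cmax,ss on first dose: D_load = D_maint·R ≈ 581 × 2.60800 ≈ 1515.25 mg.

1515 mg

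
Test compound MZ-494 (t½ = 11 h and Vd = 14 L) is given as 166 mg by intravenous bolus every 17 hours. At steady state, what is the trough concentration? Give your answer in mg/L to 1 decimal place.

τ/t½ = 17/11 ≈ 1.5455, so fraction remaining f = (1/2)^(17/11) ≈ 0.3426.
Single-dose peak C₀ = D/Vd = 166/14 ≈ 11.857 mg/L.
Steady-state trough Cmin,ss = C₀·f/(1−f) ≈ 11.857 × 0.3426/0.6574 ≈ 6.179 mg/L.

6.2 mg/L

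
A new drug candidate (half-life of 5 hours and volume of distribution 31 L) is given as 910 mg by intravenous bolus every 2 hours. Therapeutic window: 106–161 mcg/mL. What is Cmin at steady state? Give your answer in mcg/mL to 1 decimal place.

91.9 mcg/mL

k = ln2/t½ = ln2/5 ≈ 0.138629 h⁻¹; fraction remaining f = e^(−kτ) = e^(−0.138629×2) ≈ 0.7579.
Accumulation ratio R = 1/(1 − f) ≈ 1/0.2421 ≈ 4.1305.
Single-dose peak C₀ = D/Vd = 910/31 ≈ 29.355 mcg/mL.
Steady-state peak Cmax,ss = C₀·R ≈ 29.355 × 4.1305 ≈ 121.251 mcg/mL.
Steady-state trough Cmin,ss = Cmax,ss·f ≈ 121.251 × 0.7579 ≈ 91.896 mcg/mL.
Trough 91.9 mcg/mL vs MEC 106 mcg/mL: subtherapeutic.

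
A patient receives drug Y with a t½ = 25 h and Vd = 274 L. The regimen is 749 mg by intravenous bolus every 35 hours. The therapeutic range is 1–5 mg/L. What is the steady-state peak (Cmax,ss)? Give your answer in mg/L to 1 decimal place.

Over one 35-h interval, 35/25 ≈ 1.4 half-lives elapse, leaving f ≈ 0.3789 of each dose.
Accumulation ratio R = 1/(1 − f) ≈ 1/0.6211 ≈ 1.6100.
Each bolus raises the concentration by D/Vd = 749/274 ≈ 2.734 mg/L.
Cmax,ss = C₀/(1 − f) ≈ 2.734/0.6211 ≈ 4.402 mg/L.
Peak 4.4 mg/L vs MTC 5 mg/L: below toxic threshold.

4.4 mg/L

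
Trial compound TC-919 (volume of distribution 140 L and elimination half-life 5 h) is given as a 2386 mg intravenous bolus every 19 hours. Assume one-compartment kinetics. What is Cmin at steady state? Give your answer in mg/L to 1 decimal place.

Over one 19-h interval, 19/5 ≈ 3.8 half-lives elapse, leaving f ≈ 0.0718 of each dose.
Accumulation ratio R = 1/(1 − f) ≈ 1/0.9282 ≈ 1.0774.
Each bolus raises the concentration by D/Vd = 2386/140 ≈ 17.043 mg/L.
Steady-state peak Cmax,ss = C₀·R ≈ 17.043 × 1.0774 ≈ 18.362 mg/L.
One interval later, Cmin,ss = Cmax,ss·e^(−kτ) ≈ 18.362 × 0.0718 ≈ 1.318 mg/L.

1.3 mg/L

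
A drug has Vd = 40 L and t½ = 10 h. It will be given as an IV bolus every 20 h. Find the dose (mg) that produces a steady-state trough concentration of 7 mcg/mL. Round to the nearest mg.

τ/t½ = 20/10 ≈ 2, so f = (1/2)^(20/10) ≈ 0.250000.
Cmin,ss = (D/Vd)·f/(1−f), so D = Cmin,ss·Vd·(1−f)/f.
D = 7 × 40 × (1−f)/f ≈ 7 × 40 × 3.00000 ≈ 840.00 mg.

840 mg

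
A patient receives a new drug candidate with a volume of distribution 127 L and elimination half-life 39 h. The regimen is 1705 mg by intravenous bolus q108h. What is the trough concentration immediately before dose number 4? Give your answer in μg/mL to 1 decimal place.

f = (1/2)^(τ/t½) = (1/2)^(108/39) ≈ 0.1467.
C₀ = D/Vd = 1705/127 ≈ 13.425 μg/mL.
Before the 4th dose, 3 doses have been given. Superposition: Cmin = C₀·(f + f² + … + f^3).
≈ 13.425 × (0.1467 + 0.0215 + 0.0032) ≈ 13.425 × 0.1714 ≈ 2.301 μg/mL.

2.3 μg/mL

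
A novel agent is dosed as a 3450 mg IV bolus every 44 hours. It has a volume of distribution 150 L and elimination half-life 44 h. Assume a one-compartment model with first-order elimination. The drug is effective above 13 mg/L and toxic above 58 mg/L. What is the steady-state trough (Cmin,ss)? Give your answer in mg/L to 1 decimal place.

τ = 44 h = 1 half-life, so f = (1/2)^1 = 0.5.
Accumulation ratio R = 1/(1 − f) = 1/0.5 = 2/1.
Single-dose peak C₀ = D/Vd = 3450/150 = 23 mg/L.
Steady-state peak Cmax,ss = C₀·R = 23 × 2/1 ≈ 46.000 mg/L.
Steady-state trough Cmin,ss = Cmax,ss·f ≈ 46.000 × 0.5 ≈ 23.000 mg/L.
Trough 23.0 mg/L vs MEC 13 mg/L: adequate.

23.0 mg/L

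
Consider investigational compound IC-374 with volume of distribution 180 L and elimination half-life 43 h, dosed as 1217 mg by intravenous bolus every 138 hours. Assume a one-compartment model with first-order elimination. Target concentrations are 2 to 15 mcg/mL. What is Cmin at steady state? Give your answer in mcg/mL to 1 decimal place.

Over one 138-h interval, 138/43 ≈ 3.2093 half-lives elapse, leaving f ≈ 0.1081 of each dose.
At steady state, accumulation factor R = 1/(1 − e^(−kτ)) ≈ 1.1212.
Single-dose peak C₀ = D/Vd = 1217/180 ≈ 6.761 mcg/mL.
Steady-state peak Cmax,ss = C₀·R ≈ 6.761 × 1.1212 ≈ 7.580 mcg/mL.
One interval later, Cmin,ss = Cmax,ss·e^(−kτ) ≈ 7.580 × 0.1081 ≈ 0.819 mcg/mL.
Trough 0.8 mcg/mL vs MEC 2 mcg/mL: subtherapeutic.

0.8 mcg/mL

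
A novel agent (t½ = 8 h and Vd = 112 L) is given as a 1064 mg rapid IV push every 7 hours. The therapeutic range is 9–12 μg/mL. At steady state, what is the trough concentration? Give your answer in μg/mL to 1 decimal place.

11.4 μg/mL

k = ln2/t½ = ln2/8 ≈ 0.086643 h⁻¹; fraction remaining f = e^(−kτ) = e^(−0.086643×7) ≈ 0.5453.
Each bolus raises the concentration by D/Vd = 1064/112 ≈ 9.500 μg/mL.
Steady-state trough Cmin,ss = C₀·f/(1−f) ≈ 9.500 × 0.5453/0.4547 ≈ 11.393 μg/mL.
Trough 11.4 μg/mL vs MEC 9 μg/mL: adequate.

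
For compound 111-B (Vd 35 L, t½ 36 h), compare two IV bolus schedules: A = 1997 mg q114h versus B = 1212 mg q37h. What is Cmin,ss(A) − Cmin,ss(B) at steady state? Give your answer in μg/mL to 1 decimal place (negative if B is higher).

Regimen A: f = (1/2)^(114/36) ≈ 0.1114; Cmin,ss = (1997/35)·f/(1−f) ≈ 7.153 μg/mL.
Regimen B: f = (1/2)^(37/36) ≈ 0.4905; Cmin,ss = (1212/35)·f/(1−f) ≈ 33.337 μg/mL.
Difference ≈ 7.153 − 33.337 ≈ -26.184 μg/mL.

-26.2 μg/mL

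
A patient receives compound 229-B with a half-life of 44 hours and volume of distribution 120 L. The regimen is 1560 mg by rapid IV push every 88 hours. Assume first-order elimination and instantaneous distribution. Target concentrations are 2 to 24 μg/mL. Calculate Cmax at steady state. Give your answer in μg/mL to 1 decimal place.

τ = 88 h = 2 half-lives, so f = (1/2)^2 = 0.25.
Accumulation ratio R = 1/(1 − f) = 1/0.75 = 4/3.
Single-dose peak C₀ = D/Vd = 1560/120 = 13 μg/mL.
Steady-state peak Cmax,ss = C₀·R = 13 × 4/3 ≈ 17.333 μg/mL.
Peak 17.3 μg/mL vs MTC 24 μg/mL: below toxic threshold.

17.3 μg/mL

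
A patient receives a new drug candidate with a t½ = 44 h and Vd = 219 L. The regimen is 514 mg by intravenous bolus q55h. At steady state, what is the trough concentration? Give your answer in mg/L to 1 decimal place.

1.7 mg/L

Over one 55-h interval, 55/44 ≈ 1.25 half-lives elapse, leaving f ≈ 0.4204 of each dose.
Single-dose peak C₀ = D/Vd = 514/219 ≈ 2.347 mg/L.
Steady-state trough Cmin,ss = C₀·f/(1−f) ≈ 2.347 × 0.4204/0.5796 ≈ 1.702 mg/L.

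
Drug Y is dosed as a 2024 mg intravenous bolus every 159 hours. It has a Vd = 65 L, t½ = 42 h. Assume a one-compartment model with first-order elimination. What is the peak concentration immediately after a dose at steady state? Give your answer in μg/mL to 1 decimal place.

τ/t½ = 159/42 ≈ 3.7857, so fraction remaining f = (1/2)^(159/42) ≈ 0.0725.
Accumulation ratio R = 1/(1 − f) ≈ 1/0.9275 ≈ 1.0782.
Each bolus raises the concentration by D/Vd = 2024/65 ≈ 31.138 μg/mL.
Steady-state peak Cmax,ss = C₀·R ≈ 31.138 × 1.0782 ≈ 33.573 μg/mL.

33.6 μg/mL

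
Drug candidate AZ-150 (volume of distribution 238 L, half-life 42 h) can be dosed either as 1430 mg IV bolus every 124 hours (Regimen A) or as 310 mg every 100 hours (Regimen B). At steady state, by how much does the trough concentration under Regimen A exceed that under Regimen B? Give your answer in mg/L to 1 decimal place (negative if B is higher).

0.6 mg/L

Regimen A: f = (1/2)^(124/42) ≈ 0.1292; Cmin,ss = (1430/238)·f/(1−f) ≈ 0.891 mg/L.
Regimen B: f = (1/2)^(100/42) ≈ 0.1920; Cmin,ss = (310/238)·f/(1−f) ≈ 0.310 mg/L.
Difference ≈ 0.891 − 0.310 ≈ 0.581 mg/L.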